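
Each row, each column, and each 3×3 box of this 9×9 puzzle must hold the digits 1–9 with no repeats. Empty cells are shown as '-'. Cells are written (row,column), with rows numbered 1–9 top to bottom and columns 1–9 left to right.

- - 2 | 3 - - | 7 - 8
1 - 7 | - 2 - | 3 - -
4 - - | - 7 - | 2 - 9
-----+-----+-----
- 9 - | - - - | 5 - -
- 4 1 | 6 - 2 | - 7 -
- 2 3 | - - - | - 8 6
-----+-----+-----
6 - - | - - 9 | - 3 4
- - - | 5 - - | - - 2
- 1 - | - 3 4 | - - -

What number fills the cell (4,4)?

4

(2,9) = 5 (sole candidate).
(5,7) = 9 (sole candidate).
(5,9) = 3 (sole candidate).
(9,9) = 7 (sole candidate).
(4,9) = 1 (sole candidate).
(6,7) = 4 (sole candidate).
(4,8) = 2 (sole candidate).
(2,4) = 9 (hidden single in row 2).
(1,1) = 9 (hidden single in row 1).
(2,8) = 4 (hidden single in row 2).
(1,5) = 4 (hidden single in row 1).
(4,5) = 8 (sole candidate).
(5,5) = 5 (sole candidate).
(7,5) = 1 (sole candidate).
(7,7) = 8 (sole candidate).
(8,5) = 6 (sole candidate).
(8,7) = 1 (sole candidate).
(8,8) = 9 (sole candidate).
(9,7) = 6 (sole candidate).
(9,8) = 5 (sole candidate).
(4,1) = 7 (sole candidate).
(4,3) = 6 (sole candidate).
(4,4) = 4: row 4 has {1,2,5,6,7,8,9}; col 4 has {3,5,6,9}; box has {2,5,6,8} → only 4 remains.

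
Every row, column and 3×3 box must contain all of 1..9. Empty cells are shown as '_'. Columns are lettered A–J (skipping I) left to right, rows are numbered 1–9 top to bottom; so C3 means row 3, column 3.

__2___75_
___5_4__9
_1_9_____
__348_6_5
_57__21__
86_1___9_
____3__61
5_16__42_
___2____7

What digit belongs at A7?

2

H4 = 7: row 4 has {3,4,5,6,8}; col 8 has {2,5,6,9}; box has {1,5,6,9} → only 7 remains.
D5 = 3: row 5 has {1,2,5,7}; col 4 has {1,2,4,5,6,9}; box has {1,2,4,8} → only 3 remains.
C6 = 4: row 6 has {1,6,8,9}; col 3 has {1,2,3,7}; box has {3,5,6,7,8} → only 4 remains.
D1 = 8: row 1 has {2,5,7}; col 4 has {1,2,3,4,5,6,9}; box has {4,5,9} → only 8 remains.
F4 = 9: row 4 has {3,4,5,6,7,8}; col 6 has {2,4}; box has {1,2,3,4,8} → only 9 remains.
A5 = 9: row 5 has {1,2,3,5,7}; col 1 has {5,8}; box has {3,4,5,6,7,8} → only 9 remains.
E5 = 6: row 5 has {1,2,3,5,7,9}; col 5 has {3,8}; box has {1,2,3,4,8,9} → only 6 remains.
D7 = 7: row 7 has {1,3,6}; col 4 has {1,2,3,4,5,6,8,9}; box has {2,3,6} → only 7 remains.
E8 = 9: row 8 has {1,2,4,5,6}; col 5 has {3,6,8}; box has {2,3,6,7} → only 9 remains.
F8 = 8: row 8 has {1,2,4,5,6,9}; col 6 has {2,4,9}; box has {2,3,6,7,9} → only 8 remains.
J8 = 3: row 8 has {1,2,4,5,6,8,9}; col 9 has {1,5,7,9}; box has {1,2,4,6,7} → only 3 remains.
H9 = 8: row 9 has {2,7}; col 8 has {2,5,6,7,9}; box has {1,2,3,4,6,7} → only 8 remains.
E1 = 1: row 1 has {2,5,7,8}; col 5 has {3,6,8,9}; box has {4,5,8,9} → only 1 remains.
B4 = 2: row 4 has {3,4,5,6,7,8,9}; col 2 has {1,5,6}; box has {3,4,5,6,7,8,9} → only 2 remains.
H5 = 4: row 5 has {1,2,3,5,6,7,9}; col 8 has {2,5,6,7,8,9}; box has {1,5,6,7,9} → only 4 remains.
J5 = 8: row 5 has {1,2,3,4,5,6,7,9}; col 9 has {1,3,5,7,9}; box has {1,4,5,6,7,9} → only 8 remains.
J6 = 2: row 6 has {1,4,6,8,9}; col 9 has {1,3,5,7,8,9}; box has {1,4,5,6,7,8,9} → only 2 remains.
F7 = 5: row 7 has {1,3,6,7}; col 6 has {2,4,8,9}; box has {2,3,6,7,8,9} → only 5 remains.
G7 = 9: row 7 has {1,3,5,6,7}; col 7 has {1,4,6,7}; box has {1,2,3,4,6,7,8} → only 9 remains.
B8 = 7: row 8 has {1,2,3,4,5,6,8,9}; col 2 has {1,2,5,6}; box has {1,5} → only 7 remains.
E9 = 4: row 9 has {2,7,8}; col 5 has {1,3,6,8,9}; box has {2,3,5,6,7,8,9} → only 4 remains.
F9 = 1: row 9 has {2,4,7,8}; col 6 has {2,4,5,8,9}; box has {2,3,4,5,6,7,8,9} → only 1 remains.
G9 = 5: row 9 has {1,2,4,7,8}; col 7 has {1,4,6,7,9}; box has {1,2,3,4,6,7,8,9} → only 5 remains.
H3 = 3: row 3 has {1,9}; col 8 has {2,4,5,6,7,8,9}; box has {5,7,9} → only 3 remains.
A4 = 1: row 4 has {2,3,4,5,6,7,8,9}; col 1 has {5,8,9}; box has {2,3,4,5,6,7,8,9} → only 1 remains.
F6 = 7: row 6 has {1,2,4,6,8,9}; col 6 has {1,2,4,5,8,9}; box has {1,2,3,4,6,8,9} → only 7 remains.
G6 = 3: row 6 has {1,2,4,6,7,8,9}; col 7 has {1,4,5,6,7,9}; box has {1,2,4,5,6,7,8,9} → only 3 remains.
C7 = 8: row 7 has {1,3,5,6,7,9}; col 3 has {1,2,3,4,7}; box has {1,5,7} → only 8 remains.
C2 = 6: row 2 has {4,5,9}; col 3 has {1,2,3,4,7,8}; box has {1,2} → only 6 remains.
H2 = 1: row 2 has {4,5,6,9}; col 8 has {2,3,4,5,6,7,8,9}; box has {3,5,7,9} → only 1 remains.
C3 = 5: row 3 has {1,3,9}; col 3 has {1,2,3,4,6,7,8}; box has {1,2,6} → only 5 remains.
F3 = 6: row 3 has {1,3,5,9}; col 6 has {1,2,4,5,7,8,9}; box has {1,4,5,8,9} → only 6 remains.
J3 = 4: row 3 has {1,3,5,6,9}; col 9 has {1,2,3,5,7,8,9}; box has {1,3,5,7,9} → only 4 remains.
E6 = 5: row 6 has {1,2,3,4,6,7,8,9}; col 5 has {1,3,4,6,8,9}; box has {1,2,3,4,6,7,8,9} → only 5 remains.
B7 = 4: row 7 has {1,3,5,6,7,8,9}; col 2 has {1,2,5,6,7}; box has {1,5,7,8} → only 4 remains.
C9 = 9: row 9 has {1,2,4,5,7,8}; col 3 has {1,2,3,4,5,6,7,8}; box has {1,4,5,7,8} → only 9 remains.
F1 = 3: row 1 has {1,2,5,7,8}; col 6 has {1,2,4,5,6,7,8,9}; box has {1,4,5,6,8,9} → only 3 remains.
J1 = 6: row 1 has {1,2,3,5,7,8}; col 9 has {1,2,3,4,5,7,8,9}; box has {1,3,4,5,7,9} → only 6 remains.
A3 = 7: row 3 has {1,3,4,5,6,9}; col 1 has {1,5,8,9}; box has {1,2,5,6} → only 7 remains.
E3 = 2: row 3 has {1,3,4,5,6,7,9}; col 5 has {1,3,4,5,6,8,9}; box has {1,3,4,5,6,8,9} → only 2 remains.
G3 = 8: row 3 has {1,2,3,4,5,6,7,9}; col 7 has {1,3,4,5,6,7,9}; box has {1,3,4,5,6,7,9} → only 8 remains.
A7 = 2: row 7 has {1,3,4,5,6,7,8,9}; col 1 has {1,5,7,8,9}; box has {1,4,5,7,8,9} → only 2 remains.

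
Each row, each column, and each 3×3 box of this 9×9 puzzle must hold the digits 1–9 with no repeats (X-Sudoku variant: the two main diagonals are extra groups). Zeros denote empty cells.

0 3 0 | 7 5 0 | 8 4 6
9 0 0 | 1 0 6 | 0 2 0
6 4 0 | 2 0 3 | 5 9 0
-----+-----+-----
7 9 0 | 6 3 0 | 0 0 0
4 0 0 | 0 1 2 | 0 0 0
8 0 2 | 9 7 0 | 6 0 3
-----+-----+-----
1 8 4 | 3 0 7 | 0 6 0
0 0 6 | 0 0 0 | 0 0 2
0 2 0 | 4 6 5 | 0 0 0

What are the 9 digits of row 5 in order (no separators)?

R1C1 = 2: row 1 has {3,4,5,6,7,8}; col 1 has {1,4,6,7,8,9}; box has {3,4,6,9}; main diagonal has {1,6} → only 2 remains.
R1C3 = 1: row 1 has {2,3,4,5,6,7,8}; col 3 has {2,4,6}; box has {2,3,4,6,9} → only 1 remains.
R1C6 = 9: row 1 has {1,2,3,4,5,6,7,8}; col 6 has {2,3,5,6,7}; box has {1,2,3,5,6,7} → only 9 remains.
R2C9 = 7: row 2 has {1,2,6,9}; col 9 has {2,3,6}; box has {2,4,5,6,8,9} → only 7 remains.
R3C5 = 8: row 3 has {2,3,4,5,6,9}; col 5 has {1,3,5,6,7}; box has {1,2,3,5,6,7,9} → only 8 remains.
R3C9 = 1: row 3 has {2,3,4,5,6,8,9}; col 9 has {2,3,6,7}; box has {2,4,5,6,7,8,9} → only 1 remains.
R4C3 = 5: row 4 has {3,6,7,9}; col 3 has {1,2,4,6}; box has {2,4,7,8,9} → only 5 remains.
R4C6 = 8: row 4 has {3,5,6,7,9}; col 6 has {2,3,5,6,7,9}; box has {1,2,3,6,7,9}; anti-diagonal has {1,2,4,5,6,9} → only 8 remains.
R4C8 = 1: row 4 has {3,5,6,7,8,9}; col 8 has {2,4,6,9}; box has {3,6} → only 1 remains.
R4C9 = 4: row 4 has {1,3,5,6,7,8,9}; col 9 has {1,2,3,6,7}; box has {1,3,6} → only 4 remains.
R5C2 = 6: row 5 has {1,2,4}; col 2 has {2,3,4,8,9}; box has {2,4,5,7,8,9} → only 6 remains.
R5C3 = 3: row 5 has {1,2,4,6}; col 3 has {1,2,4,5,6}; box has {2,4,5,6,7,8,9} → only 3 remains.
R5C4 = 5: row 5 has {1,2,3,4,6}; col 4 has {1,2,3,4,6,7,9}; box has {1,2,3,6,7,8,9} → only 5 remains.
R6C2 = 1: row 6 has {2,3,6,7,8,9}; col 2 has {2,3,4,6,8,9}; box has {2,3,4,5,6,7,8,9} → only 1 remains.
R6C6 = 4: row 6 has {1,2,3,6,7,8,9}; col 6 has {2,3,5,6,7,8,9}; box has {1,2,3,5,6,7,8,9}; main diagonal has {1,2,6} → only 4 remains.
R6C8 = 5: row 6 has {1,2,3,4,6,7,8,9}; col 8 has {1,2,4,6,9}; box has {1,3,4,6} → only 5 remains.
R7C7 = 9: row 7 has {1,3,4,6,7,8}; col 7 has {5,6,8}; box has {2,6}; main diagonal has {1,2,4,6} → only 9 remains.
R7C9 = 5: row 7 has {1,3,4,6,7,8,9}; col 9 has {1,2,3,4,6,7}; box has {2,6,9} → only 5 remains.
R8C2 = 7: row 8 has {2,6}; col 2 has {1,2,3,4,6,8,9}; box has {1,2,4,6,8}; anti-diagonal has {1,2,4,5,6,8,9} → only 7 remains.
R8C4 = 8: row 8 has {2,6,7}; col 4 has {1,2,3,4,5,6,7,9}; box has {3,4,5,6,7} → only 8 remains.
R8C5 = 9: row 8 has {2,6,7,8}; col 5 has {1,3,5,6,7,8}; box has {3,4,5,6,7,8} → only 9 remains.
R8C6 = 1: row 8 has {2,6,7,8,9}; col 6 has {2,3,4,5,6,7,8,9}; box has {3,4,5,6,7,8,9} → only 1 remains.
R8C8 = 3: row 8 has {1,2,6,7,8,9}; col 8 has {1,2,4,5,6,9}; box has {2,5,6,9}; main diagonal has {1,2,4,6,9} → only 3 remains.
R9C1 = 3: row 9 has {2,4,5,6}; col 1 has {1,2,4,6,7,8,9}; box has {1,2,4,6,7,8}; anti-diagonal has {1,2,4,5,6,7,8,9} → only 3 remains.
R9C3 = 9: row 9 has {2,3,4,5,6}; col 3 has {1,2,3,4,5,6}; box has {1,2,3,4,6,7,8} → only 9 remains.
R9C9 = 8: row 9 has {2,3,4,5,6,9}; col 9 has {1,2,3,4,5,6,7}; box has {2,3,5,6,9}; main diagonal has {1,2,3,4,6,9} → only 8 remains.
R2C2 = 5: row 2 has {1,2,6,7,9}; col 2 has {1,2,3,4,6,7,8,9}; box has {1,2,3,4,6,9}; main diagonal has {1,2,3,4,6,8,9} → only 5 remains.
R2C3 = 8: row 2 has {1,2,5,6,7,9}; col 3 has {1,2,3,4,5,6,9}; box has {1,2,3,4,5,6,9} → only 8 remains.
R2C5 = 4: row 2 has {1,2,5,6,7,8,9}; col 5 has {1,3,5,6,7,8,9}; box has {1,2,3,5,6,7,8,9} → only 4 remains.
R2C7 = 3: row 2 has {1,2,4,5,6,7,8,9}; col 7 has {5,6,8,9}; box has {1,2,4,5,6,7,8,9} → only 3 remains.
R3C3 = 7: row 3 has {1,2,3,4,5,6,8,9}; col 3 has {1,2,3,4,5,6,8,9}; box has {1,2,3,4,5,6,8,9}; main diagonal has {1,2,3,4,5,6,8,9} → only 7 remains.
R4C7 = 2: row 4 has {1,3,4,5,6,7,8,9}; col 7 has {3,5,6,8,9}; box has {1,3,4,5,6} → only 2 remains.
R5C7 = 7: row 5 has {1,2,3,4,5,6}; col 7 has {2,3,5,6,8,9}; box has {1,2,3,4,5,6} → only 7 remains.
R5C8 = 8: row 5 has {1,2,3,4,5,6,7}; col 8 has {1,2,3,4,5,6,9}; box has {1,2,3,4,5,6,7} → only 8 remains.
R5C9 = 9: row 5 has {1,2,3,4,5,6,7,8}; col 9 has {1,2,3,4,5,6,7,8}; box has {1,2,3,4,5,6,7,8} → only 9 remains.

463512789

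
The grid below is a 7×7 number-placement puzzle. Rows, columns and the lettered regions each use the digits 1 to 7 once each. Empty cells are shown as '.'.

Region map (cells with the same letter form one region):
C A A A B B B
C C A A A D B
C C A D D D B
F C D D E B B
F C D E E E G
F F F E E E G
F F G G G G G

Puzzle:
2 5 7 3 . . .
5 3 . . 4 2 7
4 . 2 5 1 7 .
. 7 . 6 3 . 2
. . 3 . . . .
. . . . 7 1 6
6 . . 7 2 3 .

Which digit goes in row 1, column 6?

row 1, column 5 = 6: row 1 has {2,3,5,7}; col 5 has {1,2,3,4,7}; region has {2,7} → only 6 remains.
row 1, column 6 = 4: row 1 has {2,3,5,6,7}; col 6 has {1,2,3,7}; region has {2,6,7} → only 4 remains.

4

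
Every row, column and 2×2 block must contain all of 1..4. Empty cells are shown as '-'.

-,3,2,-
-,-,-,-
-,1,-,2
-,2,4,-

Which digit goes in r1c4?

r2c2 = 4 (sole candidate).
r3c3 = 3 (sole candidate).
r4c1 = 3 (sole candidate).
r4c4 = 1 (sole candidate).
r1c1 = 1 (sole candidate).
r1c4 = 4: row 1 has {1,2,3}; col 4 has {1,2}; box has {2} → only 4 remains.

4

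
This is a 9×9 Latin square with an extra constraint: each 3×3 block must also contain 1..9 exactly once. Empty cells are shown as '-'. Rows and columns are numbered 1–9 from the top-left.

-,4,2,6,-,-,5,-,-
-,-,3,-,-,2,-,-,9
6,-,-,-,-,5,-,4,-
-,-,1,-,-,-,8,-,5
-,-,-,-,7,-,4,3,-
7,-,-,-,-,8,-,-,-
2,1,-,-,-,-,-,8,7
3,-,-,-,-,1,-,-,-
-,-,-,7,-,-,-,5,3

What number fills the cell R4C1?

R4C8 = 7: in row 4, 7 can only go here (every other open cell in that row sees a 7).
R1C8 = 1: row 1 has {2,4,5,6}; col 8 has {3,4,5,7,8}; box has {4,5,9} → only 1 remains.
R1C9 = 8: row 1 has {1,2,4,5,6}; col 9 has {3,5,7,9}; box has {1,4,5,9} → only 8 remains.
R2C8 = 6: row 2 has {2,3,9}; col 8 has {1,3,4,5,7,8}; box has {1,4,5,8,9} → only 6 remains.
R3C9 = 2: row 3 has {4,5,6}; col 9 has {3,5,7,8,9}; box has {1,4,5,6,8,9} → only 2 remains.
R1C1 = 9: row 1 has {1,2,4,5,6,8}; col 1 has {2,3,6,7}; box has {2,3,4,6} → only 9 remains.
R1C5 = 3: row 1 has {1,2,4,5,6,8,9}; col 5 has {7}; box has {2,5,6} → only 3 remains.
R1C6 = 7: row 1 has {1,2,3,4,5,6,8,9}; col 6 has {1,2,5,8}; box has {2,3,5,6} → only 7 remains.
R2C7 = 7: row 2 has {2,3,6,9}; col 7 has {4,5,8}; box has {1,2,4,5,6,8,9} → only 7 remains.
R3C7 = 3: row 3 has {2,4,5,6}; col 7 has {4,5,7,8}; box has {1,2,4,5,6,7,8,9} → only 3 remains.
R4C1 = 4: row 4 has {1,5,7,8}; col 1 has {2,3,6,7,9}; box has {1,7} → only 4 remains.

4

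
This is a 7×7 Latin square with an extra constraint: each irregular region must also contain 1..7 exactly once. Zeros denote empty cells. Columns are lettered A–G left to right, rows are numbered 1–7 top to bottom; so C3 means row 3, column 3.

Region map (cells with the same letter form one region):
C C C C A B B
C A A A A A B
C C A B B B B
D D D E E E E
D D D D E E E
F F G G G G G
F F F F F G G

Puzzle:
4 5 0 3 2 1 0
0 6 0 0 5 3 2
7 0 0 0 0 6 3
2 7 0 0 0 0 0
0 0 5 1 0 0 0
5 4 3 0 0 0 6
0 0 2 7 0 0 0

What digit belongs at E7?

C1 = 6 (sole candidate).
G1 = 7 (sole candidate).
A2 = 1 (sole candidate).
D2 = 4 (sole candidate).
B3 = 2 (sole candidate).
C3 = 1 (sole candidate).
D3 = 5 (sole candidate).
E3 = 4 (sole candidate).
C4 = 4 (sole candidate).
D4 = 6 (sole candidate).
F4 = 5 (sole candidate).
G4 = 1 (sole candidate).
B5 = 3 (sole candidate).
E5 = 7 (sole candidate).
G5 = 4 (sole candidate).
D6 = 2 (sole candidate).
E6 = 1 (sole candidate).
F6 = 7 (sole candidate).
B7 = 1 (sole candidate).
F7 = 4 (sole candidate).
G7 = 5 (sole candidate).
C2 = 7 (sole candidate).
E4 = 3 (sole candidate).
A5 = 6 (sole candidate).
F5 = 2 (sole candidate).
A7 = 3 (sole candidate).
E7 = 6: row 7 has {1,2,3,4,5,7}; col 5 has {1,2,3,4,5,7}; region has {1,2,3,4,5,7} → only 6 remains.

6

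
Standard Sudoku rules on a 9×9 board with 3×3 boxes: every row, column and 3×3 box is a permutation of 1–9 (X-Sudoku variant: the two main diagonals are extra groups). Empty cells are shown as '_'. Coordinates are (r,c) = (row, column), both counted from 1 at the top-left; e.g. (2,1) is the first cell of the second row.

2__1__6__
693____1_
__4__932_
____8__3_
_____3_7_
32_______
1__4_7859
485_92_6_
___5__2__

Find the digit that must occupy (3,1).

5

(4,4) = 7: row 4 has {3,8}; col 4 has {1,4,5}; box has {3,8}; main diagonal has {2,4,6,8,9} → only 7 remains.
(5,5) = 5: row 5 has {3,7}; col 5 has {8,9}; box has {3,7,8}; main diagonal has {2,4,6,7,8,9}; anti-diagonal has {1,3,8} → only 5 remains.
(6,6) = 1: row 6 has {2,3}; col 6 has {2,3,7,9}; box has {3,5,7,8}; main diagonal has {2,4,5,6,7,8,9} → only 1 remains.
(8,4) = 3: row 8 has {2,4,5,6,8,9}; col 4 has {1,4,5,7}; box has {2,4,5,7,9} → only 3 remains.
(9,8) = 4: row 9 has {2,5}; col 8 has {1,2,3,5,6,7}; box has {2,5,6,8,9} → only 4 remains.
(9,9) = 3: row 9 has {2,4,5}; col 9 has {9}; box has {2,4,5,6,8,9}; main diagonal has {1,2,4,5,6,7,8,9} → only 3 remains.
(7,5) = 6: row 7 has {1,4,5,7,8,9}; col 5 has {5,8,9}; box has {2,3,4,5,7,9} → only 6 remains.
(9,5) = 1: row 9 has {2,3,4,5}; col 5 has {5,6,8,9}; box has {2,3,4,5,6,7,9} → only 1 remains.
(9,6) = 8: row 9 has {1,2,3,4,5}; col 6 has {1,2,3,7,9}; box has {1,2,3,4,5,6,7,9} → only 8 remains.
(3,5) = 7: row 3 has {2,3,4,9}; col 5 has {1,5,6,8,9}; box has {1,9} → only 7 remains.
(6,5) = 4: row 6 has {1,2,3}; col 5 has {1,5,6,7,8,9}; box has {1,3,5,7,8} → only 4 remains.
(7,2) = 3: row 7 has {1,4,5,6,7,8,9}; col 2 has {2,8,9}; box has {1,4,5,8} → only 3 remains.
(7,3) = 2: row 7 has {1,3,4,5,6,7,8,9}; col 3 has {3,4,5}; box has {1,3,4,5,8}; anti-diagonal has {1,3,5,8} → only 2 remains.
(1,5) = 3: row 1 has {1,2,6}; col 5 has {1,4,5,6,7,8,9}; box has {1,7,9} → only 3 remains.
(2,5) = 2: row 2 has {1,3,6,9}; col 5 has {1,3,4,5,6,7,8,9}; box has {1,3,7,9} → only 2 remains.
(4,6) = 6: row 4 has {3,7,8}; col 6 has {1,2,3,7,8,9}; box has {1,3,4,5,7,8}; anti-diagonal has {1,2,3,5,8} → only 6 remains.
(6,4) = 9: row 6 has {1,2,3,4}; col 4 has {1,3,4,5,7}; box has {1,3,4,5,6,7,8}; anti-diagonal has {1,2,3,5,6,8} → only 9 remains.
(6,7) = 5: row 6 has {1,2,3,4,9}; col 7 has {2,3,6,8}; box has {3,7} → only 5 remains.
(6,8) = 8: row 6 has {1,2,3,4,5,9}; col 8 has {1,2,3,4,5,6,7}; box has {3,5,7} → only 8 remains.
(6,9) = 6: row 6 has {1,2,3,4,5,8,9}; col 9 has {3,9}; box has {3,5,7,8} → only 6 remains.
(9,1) = 7: row 9 has {1,2,3,4,5,8}; col 1 has {1,2,3,4,6}; box has {1,2,3,4,5,8}; anti-diagonal has {1,2,3,5,6,8,9} → only 7 remains.
(9,2) = 6: row 9 has {1,2,3,4,5,7,8}; col 2 has {2,3,8,9}; box has {1,2,3,4,5,7,8} → only 6 remains.
(9,3) = 9: row 9 has {1,2,3,4,5,6,7,8}; col 3 has {2,3,4,5}; box has {1,2,3,4,5,6,7,8} → only 9 remains.
(1,8) = 9: row 1 has {1,2,3,6}; col 8 has {1,2,3,4,5,6,7,8}; box has {1,2,3,6} → only 9 remains.
(1,9) = 4: row 1 has {1,2,3,6,9}; col 9 has {3,6,9}; box has {1,2,3,6,9}; anti-diagonal has {1,2,3,5,6,7,8,9} → only 4 remains.
(2,4) = 8: row 2 has {1,2,3,6,9}; col 4 has {1,3,4,5,7,9}; box has {1,2,3,7,9} → only 8 remains.
(2,7) = 7: row 2 has {1,2,3,6,8,9}; col 7 has {2,3,5,6,8}; box has {1,2,3,4,6,9} → only 7 remains.
(2,9) = 5: row 2 has {1,2,3,6,7,8,9}; col 9 has {3,4,6,9}; box has {1,2,3,4,6,7,9} → only 5 remains.
(3,4) = 6: row 3 has {2,3,4,7,9}; col 4 has {1,3,4,5,7,8,9}; box has {1,2,3,7,8,9} → only 6 remains.
(3,9) = 8: row 3 has {2,3,4,6,7,9}; col 9 has {3,4,5,6,9}; box has {1,2,3,4,5,6,7,9} → only 8 remains.
(4,3) = 1: row 4 has {3,6,7,8}; col 3 has {2,3,4,5,9}; box has {2,3} → only 1 remains.
(4,9) = 2: row 4 has {1,3,6,7,8}; col 9 has {3,4,5,6,8,9}; box has {3,5,6,7,8} → only 2 remains.
(5,2) = 4: row 5 has {3,5,7}; col 2 has {2,3,6,8,9}; box has {1,2,3} → only 4 remains.
(5,4) = 2: row 5 has {3,4,5,7}; col 4 has {1,3,4,5,6,7,8,9}; box has {1,3,4,5,6,7,8,9} → only 2 remains.
(5,9) = 1: row 5 has {2,3,4,5,7}; col 9 has {2,3,4,5,6,8,9}; box has {2,3,5,6,7,8} → only 1 remains.
(6,3) = 7: row 6 has {1,2,3,4,5,6,8,9}; col 3 has {1,2,3,4,5,9}; box has {1,2,3,4} → only 7 remains.
(8,7) = 1: row 8 has {2,3,4,5,6,8,9}; col 7 has {2,3,5,6,7,8}; box has {2,3,4,5,6,8,9} → only 1 remains.
(8,9) = 7: row 8 has {1,2,3,4,5,6,8,9}; col 9 has {1,2,3,4,5,6,8,9}; box has {1,2,3,4,5,6,8,9} → only 7 remains.
(1,3) = 8: row 1 has {1,2,3,4,6,9}; col 3 has {1,2,3,4,5,7,9}; box has {2,3,4,6,9} → only 8 remains.
(1,6) = 5: row 1 has {1,2,3,4,6,8,9}; col 6 has {1,2,3,6,7,8,9}; box has {1,2,3,6,7,8,9} → only 5 remains.
(2,6) = 4: row 2 has {1,2,3,5,6,7,8,9}; col 6 has {1,2,3,5,6,7,8,9}; box has {1,2,3,5,6,7,8,9} → only 4 remains.
(3,1) = 5: row 3 has {2,3,4,6,7,8,9}; col 1 has {1,2,3,4,6,7}; box has {2,3,4,6,8,9} → only 5 remains.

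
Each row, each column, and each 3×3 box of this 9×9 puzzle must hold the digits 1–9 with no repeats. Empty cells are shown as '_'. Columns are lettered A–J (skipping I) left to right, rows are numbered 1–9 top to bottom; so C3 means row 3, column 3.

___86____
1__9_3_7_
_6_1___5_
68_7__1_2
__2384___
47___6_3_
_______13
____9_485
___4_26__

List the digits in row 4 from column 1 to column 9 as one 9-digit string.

683759142

F3 = 7: row 3 has {1,5,6}; col 6 has {2,3,4,6}; box has {1,3,6,8,9} → only 7 remains.
E4 = 5: row 4 has {1,2,6,7,8}; col 5 has {6,8,9}; box has {3,4,6,7,8} → only 5 remains.
F4 = 9: row 4 has {1,2,5,6,7,8}; col 6 has {2,3,4,6,7}; box has {3,4,5,6,7,8} → only 9 remains.
H4 = 4: row 4 has {1,2,5,6,7,8,9}; col 8 has {1,3,5,7,8}; box has {1,2,3} → only 4 remains.
D6 = 2: row 6 has {3,4,6,7}; col 4 has {1,3,4,7,8,9}; box has {3,4,5,6,7,8,9} → only 2 remains.
E6 = 1: row 6 has {2,3,4,6,7}; col 5 has {5,6,8,9}; box has {2,3,4,5,6,7,8,9} → only 1 remains.
E7 = 7: row 7 has {1,3}; col 5 has {1,5,6,8,9}; box has {2,4,9} → only 7 remains.
D8 = 6: row 8 has {4,5,8,9}; col 4 has {1,2,3,4,7,8,9}; box has {2,4,7,9} → only 6 remains.
F8 = 1: row 8 has {4,5,6,8,9}; col 6 has {2,3,4,6,7,9}; box has {2,4,6,7,9} → only 1 remains.
E9 = 3: row 9 has {2,4,6}; col 5 has {1,5,6,7,8,9}; box has {1,2,4,6,7,9} → only 3 remains.
H9 = 9: row 9 has {2,3,4,6}; col 8 has {1,3,4,5,7,8}; box has {1,3,4,5,6,8} → only 9 remains.
J9 = 7: row 9 has {2,3,4,6,9}; col 9 has {2,3,5}; box has {1,3,4,5,6,8,9} → only 7 remains.
F1 = 5: row 1 has {6,8}; col 6 has {1,2,3,4,6,7,9}; box has {1,3,6,7,8,9} → only 5 remains.
H1 = 2: row 1 has {5,6,8}; col 8 has {1,3,4,5,7,8,9}; box has {5,7} → only 2 remains.
G2 = 8: row 2 has {1,3,7,9}; col 7 has {1,4,6}; box has {2,5,7} → only 8 remains.
C4 = 3: row 4 has {1,2,4,5,6,7,8,9}; col 3 has {2}; box has {2,4,6,7,8} → only 3 remains.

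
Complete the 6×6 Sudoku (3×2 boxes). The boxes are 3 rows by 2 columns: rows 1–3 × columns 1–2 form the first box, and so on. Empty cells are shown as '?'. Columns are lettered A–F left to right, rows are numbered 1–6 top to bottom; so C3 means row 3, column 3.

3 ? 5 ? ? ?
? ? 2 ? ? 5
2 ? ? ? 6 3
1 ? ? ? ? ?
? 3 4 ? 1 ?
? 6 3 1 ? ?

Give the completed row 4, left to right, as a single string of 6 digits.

126534

E2 = 4 (sole candidate).
C3 = 1 (sole candidate).
D3 = 4 (sole candidate).
C4 = 6: row 4 has {1}; col 3 has {1,2,3,4,5}; box has {1,3,4} → only 6 remains.
A5 = 5 (sole candidate).
D5 = 2 (sole candidate).
F5 = 6 (sole candidate).
A6 = 4 (sole candidate).
F6 = 2 (sole candidate).
D1 = 6 (sole candidate).
E1 = 2 (sole candidate).
F1 = 1 (sole candidate).
A2 = 6 (sole candidate).
B2 = 1 (sole candidate).
D2 = 3 (sole candidate).
B3 = 5 (sole candidate).
B4 = 2: row 4 has {1,6}; col 2 has {1,3,5,6}; box has {1,3,4,5,6} → only 2 remains.
D4 = 5: row 4 has {1,2,6}; col 4 has {1,2,3,4,6}; box has {1,2,3,4,6} → only 5 remains.
E4 = 3: row 4 has {1,2,5,6}; col 5 has {1,2,4,6}; box has {1,2,6} → only 3 remains.
F4 = 4: row 4 has {1,2,3,5,6}; col 6 has {1,2,3,5,6}; box has {1,2,3,6} → only 4 remains.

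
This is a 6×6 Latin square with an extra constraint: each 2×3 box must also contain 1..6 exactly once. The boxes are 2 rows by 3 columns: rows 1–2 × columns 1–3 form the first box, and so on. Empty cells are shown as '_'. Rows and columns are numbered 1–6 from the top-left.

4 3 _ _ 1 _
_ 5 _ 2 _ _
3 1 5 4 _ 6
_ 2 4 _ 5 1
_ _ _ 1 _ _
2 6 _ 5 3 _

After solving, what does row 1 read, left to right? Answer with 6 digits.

432615

R1C4 = 6: row 1 has {1,3,4}; col 4 has {1,2,4,5}; box has {1,2} → only 6 remains.
R1C6 = 5: row 1 has {1,3,4,6}; col 6 has {1,6}; box has {1,2,6} → only 5 remains.
R2C5 = 4: row 2 has {2,5}; col 5 has {1,3,5}; box has {1,2,5,6} → only 4 remains.
R2C6 = 3: row 2 has {2,4,5}; col 6 has {1,5,6}; box has {1,2,4,5,6} → only 3 remains.
R3C5 = 2: row 3 has {1,3,4,5,6}; col 5 has {1,3,4,5}; box has {1,4,5,6} → only 2 remains.
R4C1 = 6: row 4 has {1,2,4,5}; col 1 has {2,3,4}; box has {1,2,3,4,5} → only 6 remains.
R4C4 = 3: row 4 has {1,2,4,5,6}; col 4 has {1,2,4,5,6}; box has {1,2,4,5,6} → only 3 remains.
R5C1 = 5: row 5 has {1}; col 1 has {2,3,4,6}; box has {2,6} → only 5 remains.
R5C2 = 4: row 5 has {1,5}; col 2 has {1,2,3,5,6}; box has {2,5,6} → only 4 remains.
R5C3 = 3: row 5 has {1,4,5}; col 3 has {4,5}; box has {2,4,5,6} → only 3 remains.
R5C5 = 6: row 5 has {1,3,4,5}; col 5 has {1,2,3,4,5}; box has {1,3,5} → only 6 remains.
R5C6 = 2: row 5 has {1,3,4,5,6}; col 6 has {1,3,5,6}; box has {1,3,5,6} → only 2 remains.
R6C3 = 1: row 6 has {2,3,5,6}; col 3 has {3,4,5}; box has {2,3,4,5,6} → only 1 remains.
R6C6 = 4: row 6 has {1,2,3,5,6}; col 6 has {1,2,3,5,6}; box has {1,2,3,5,6} → only 4 remains.
R1C3 = 2: row 1 has {1,3,4,5,6}; col 3 has {1,3,4,5}; box has {3,4,5} → only 2 remains.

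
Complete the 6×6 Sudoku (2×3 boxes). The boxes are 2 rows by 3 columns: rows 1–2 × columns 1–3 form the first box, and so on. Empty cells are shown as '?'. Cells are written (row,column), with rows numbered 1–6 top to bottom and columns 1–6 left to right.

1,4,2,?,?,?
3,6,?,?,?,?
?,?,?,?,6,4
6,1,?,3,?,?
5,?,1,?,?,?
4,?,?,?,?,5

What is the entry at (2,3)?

(2,3) = 5: row 2 has {3,6}; col 3 has {1,2}; box has {1,2,3,4,6} → only 5 remains.

5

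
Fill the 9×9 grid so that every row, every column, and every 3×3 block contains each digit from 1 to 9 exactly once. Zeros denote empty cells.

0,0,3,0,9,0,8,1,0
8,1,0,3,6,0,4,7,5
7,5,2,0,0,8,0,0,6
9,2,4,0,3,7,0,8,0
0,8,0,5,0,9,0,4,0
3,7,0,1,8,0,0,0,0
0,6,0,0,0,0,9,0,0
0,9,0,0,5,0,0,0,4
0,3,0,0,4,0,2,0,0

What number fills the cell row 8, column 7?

1

row 1, column 2 = 4: row 1 has {1,3,8,9}; col 2 has {1,2,3,5,6,7,8,9}; box has {1,2,3,5,7,8} → only 4 remains.
row 1, column 9 = 2: row 1 has {1,3,4,8,9}; col 9 has {4,5,6}; box has {1,4,5,6,7,8} → only 2 remains.
row 2, column 3 = 9: row 2 has {1,3,4,5,6,7,8}; col 3 has {2,3,4}; box has {1,2,3,4,5,7,8} → only 9 remains.
row 2, column 6 = 2: row 2 has {1,3,4,5,6,7,8,9}; col 6 has {7,8,9}; box has {3,6,8,9} → only 2 remains.
row 3, column 4 = 4: row 3 has {2,5,6,7,8}; col 4 has {1,3,5}; box has {2,3,6,8,9} → only 4 remains.
row 3, column 5 = 1: row 3 has {2,4,5,6,7,8}; col 5 has {3,4,5,6,8,9}; box has {2,3,4,6,8,9} → only 1 remains.
row 3, column 7 = 3: row 3 has {1,2,4,5,6,7,8}; col 7 has {2,4,8,9}; box has {1,2,4,5,6,7,8} → only 3 remains.
row 3, column 8 = 9: row 3 has {1,2,3,4,5,6,7,8}; col 8 has {1,4,7,8}; box has {1,2,3,4,5,6,7,8} → only 9 remains.
row 4, column 4 = 6: row 4 has {2,3,4,7,8,9}; col 4 has {1,3,4,5}; box has {1,3,5,7,8,9} → only 6 remains.
row 4, column 9 = 1: row 4 has {2,3,4,6,7,8,9}; col 9 has {2,4,5,6}; box has {4,8} → only 1 remains.
row 5, column 5 = 2: row 5 has {4,5,8,9}; col 5 has {1,3,4,5,6,8,9}; box has {1,3,5,6,7,8,9} → only 2 remains.
row 6, column 6 = 4: row 6 has {1,3,7,8}; col 6 has {2,7,8,9}; box has {1,2,3,5,6,7,8,9} → only 4 remains.
row 6, column 9 = 9: row 6 has {1,3,4,7,8}; col 9 has {1,2,4,5,6}; box has {1,4,8} → only 9 remains.
row 7, column 5 = 7: row 7 has {6,9}; col 5 has {1,2,3,4,5,6,8,9}; box has {4,5} → only 7 remains.
row 1, column 1 = 6: row 1 has {1,2,3,4,8,9}; col 1 has {3,7,8,9}; box has {1,2,3,4,5,7,8,9} → only 6 remains.
row 1, column 4 = 7: row 1 has {1,2,3,4,6,8,9}; col 4 has {1,3,4,5,6}; box has {1,2,3,4,6,8,9} → only 7 remains.
row 1, column 6 = 5: row 1 has {1,2,3,4,6,7,8,9}; col 6 has {2,4,7,8,9}; box has {1,2,3,4,6,7,8,9} → only 5 remains.
row 4, column 7 = 5: row 4 has {1,2,3,4,6,7,8,9}; col 7 has {2,3,4,8,9}; box has {1,4,8,9} → only 5 remains.
row 5, column 1 = 1: row 5 has {2,4,5,8,9}; col 1 has {3,6,7,8,9}; box has {2,3,4,7,8,9} → only 1 remains.
row 5, column 3 = 6: row 5 has {1,2,4,5,8,9}; col 3 has {2,3,4,9}; box has {1,2,3,4,7,8,9} → only 6 remains.
row 5, column 7 = 7: row 5 has {1,2,4,5,6,8,9}; col 7 has {2,3,4,5,8,9}; box has {1,4,5,8,9} → only 7 remains.
row 5, column 9 = 3: row 5 has {1,2,4,5,6,7,8,9}; col 9 has {1,2,4,5,6,9}; box has {1,4,5,7,8,9} → only 3 remains.
row 6, column 3 = 5: row 6 has {1,3,4,7,8,9}; col 3 has {2,3,4,6,9}; box has {1,2,3,4,6,7,8,9} → only 5 remains.
row 6, column 7 = 6: row 6 has {1,3,4,5,7,8,9}; col 7 has {2,3,4,5,7,8,9}; box has {1,3,4,5,7,8,9} → only 6 remains.
row 6, column 8 = 2: row 6 has {1,3,4,5,6,7,8,9}; col 8 has {1,4,7,8,9}; box has {1,3,4,5,6,7,8,9} → only 2 remains.
row 7, column 9 = 8: row 7 has {6,7,9}; col 9 has {1,2,3,4,5,6,9}; box has {2,4,9} → only 8 remains.
row 8, column 1 = 2: row 8 has {4,5,9}; col 1 has {1,3,6,7,8,9}; box has {3,6,9} → only 2 remains.
row 8, column 4 = 8: row 8 has {2,4,5,9}; col 4 has {1,3,4,5,6,7}; box has {4,5,7} → only 8 remains.
row 8, column 7 = 1: row 8 has {2,4,5,8,9}; col 7 has {2,3,4,5,6,7,8,9}; box has {2,4,8,9} → only 1 remains.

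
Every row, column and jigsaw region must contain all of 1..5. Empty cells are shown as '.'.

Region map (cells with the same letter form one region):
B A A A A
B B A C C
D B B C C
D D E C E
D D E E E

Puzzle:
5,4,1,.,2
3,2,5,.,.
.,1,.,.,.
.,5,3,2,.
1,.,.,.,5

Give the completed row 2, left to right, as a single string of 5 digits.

R1C4 = 3: row 1 has {1,2,4,5}; col 4 has {2}; region has {1,2,4,5} → only 3 remains.
R3C3 = 4: row 3 has {1}; col 3 has {1,3,5}; region has {1,2,3,5} → only 4 remains.
R3C4 = 5: row 3 has {1,4}; col 4 has {2,3}; region has {2} → only 5 remains.
R3C5 = 3: row 3 has {1,4,5}; col 5 has {2,5}; region has {2,5} → only 3 remains.
R4C1 = 4: row 4 has {2,3,5}; col 1 has {1,3,5}; region has {1,5} → only 4 remains.
R4C5 = 1: row 4 has {2,3,4,5}; col 5 has {2,3,5}; region has {3,5} → only 1 remains.
R5C2 = 3: row 5 has {1,5}; col 2 has {1,2,4,5}; region has {1,4,5} → only 3 remains.
R5C3 = 2: row 5 has {1,3,5}; col 3 has {1,3,4,5}; region has {1,3,5} → only 2 remains.
R5C4 = 4: row 5 has {1,2,3,5}; col 4 has {2,3,5}; region has {1,2,3,5} → only 4 remains.
R2C4 = 1: row 2 has {2,3,5}; col 4 has {2,3,4,5}; region has {2,3,5} → only 1 remains.
R2C5 = 4: row 2 has {1,2,3,5}; col 5 has {1,2,3,5}; region has {1,2,3,5} → only 4 remains.

32514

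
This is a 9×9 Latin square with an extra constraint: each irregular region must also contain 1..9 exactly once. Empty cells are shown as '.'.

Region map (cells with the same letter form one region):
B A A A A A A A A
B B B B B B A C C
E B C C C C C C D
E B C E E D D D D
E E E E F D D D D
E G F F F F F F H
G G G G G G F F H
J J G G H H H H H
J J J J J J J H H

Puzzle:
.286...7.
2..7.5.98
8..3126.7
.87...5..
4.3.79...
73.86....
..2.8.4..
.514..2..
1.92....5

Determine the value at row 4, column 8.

row 6, column 3 = 5 (sole candidate).
row 6, column 6 = 1 (sole candidate).
row 6, column 7 = 9 (sole candidate).
row 6, column 8 = 2 (sole candidate).
row 6, column 9 = 4 (sole candidate).
row 7, column 8 = 3 (sole candidate).
row 3, column 3 = 4 (sole candidate).
row 3, column 8 = 5 (sole candidate).
row 2, column 3 = 6 (sole candidate).
row 3, column 2 = 9 (sole candidate).
row 1, column 1 = 3 (sole candidate).
row 1, column 6 = 4 (sole candidate).
row 1, column 7 = 1 (sole candidate).
row 1, column 9 = 9 (sole candidate).
row 2, column 5 = 4 (sole candidate).
row 2, column 7 = 3 (sole candidate).
row 5, column 7 = 8 (sole candidate).
row 8, column 1 = 6 (sole candidate).
row 8, column 8 = 8 (sole candidate).
row 8, column 9 = 3 (sole candidate).
row 9, column 5 = 3 (sole candidate).
row 9, column 7 = 7 (sole candidate).
row 9, column 8 = 6 (sole candidate).
row 1, column 5 = 5 (sole candidate).
row 2, column 2 = 1 (sole candidate).
row 4, column 1 = 9 (sole candidate).
row 4, column 4 = 1 (sole candidate).
row 4, column 5 = 2 (sole candidate).
row 4, column 8 = 4: row 4 has {1,2,5,7,8,9}; col 8 has {2,3,5,6,7,8,9}; region has {5,7,8,9} → only 4 remains.

4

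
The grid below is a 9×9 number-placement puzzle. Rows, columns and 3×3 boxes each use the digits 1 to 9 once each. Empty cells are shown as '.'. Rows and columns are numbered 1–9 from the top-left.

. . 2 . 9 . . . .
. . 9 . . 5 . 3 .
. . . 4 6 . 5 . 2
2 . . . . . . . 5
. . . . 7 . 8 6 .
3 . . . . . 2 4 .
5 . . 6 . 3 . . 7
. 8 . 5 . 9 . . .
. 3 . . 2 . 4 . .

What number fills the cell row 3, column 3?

row 1, column 4 = 3: in row 1, 3 can only go here (every other open cell in that row sees a 3).
row 1, column 2 = 5: in row 1, 5 can only go here (every other open cell in that row sees a 5).
row 2, column 4 = 2: in row 2, 2 can only go here (every other open cell in that row sees a 2).
row 3, column 3 = 3: in row 3, 3 can only go here (every other open cell in that row sees a 3).

3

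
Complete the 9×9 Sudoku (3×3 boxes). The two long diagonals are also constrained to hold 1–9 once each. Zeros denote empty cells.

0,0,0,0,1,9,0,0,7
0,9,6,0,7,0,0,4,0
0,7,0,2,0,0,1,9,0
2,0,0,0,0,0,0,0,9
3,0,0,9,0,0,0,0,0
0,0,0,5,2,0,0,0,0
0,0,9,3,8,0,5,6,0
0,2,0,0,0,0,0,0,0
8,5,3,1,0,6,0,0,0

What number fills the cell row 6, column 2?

6

row 1, column 1 = 4: row 1 has {1,7,9}; col 1 has {2,3,8}; box has {6,7,9}; main diagonal has {5,9} → only 4 remains.
row 2, column 4 = 8: row 2 has {4,6,7,9}; col 4 has {1,2,3,5,9}; box has {1,2,7,9} → only 8 remains.
row 3, column 1 = 5: row 3 has {1,2,7,9}; col 1 has {2,3,4,8}; box has {4,6,7,9} → only 5 remains.
row 3, column 3 = 8: row 3 has {1,2,5,7,9}; col 3 has {3,6,9}; box has {4,5,6,7,9}; main diagonal has {4,5,9} → only 8 remains.
row 4, column 6 = 3: row 4 has {2,9}; col 6 has {6,9}; box has {2,5,9}; anti-diagonal has {1,2,4,5,7,8,9} → only 3 remains.
row 5, column 5 = 6: row 5 has {3,9}; col 5 has {1,2,7,8}; box has {2,3,5,9}; main diagonal has {4,5,8,9}; anti-diagonal has {1,2,3,4,5,7,8,9} → only 6 remains.
row 9, column 9 = 2: row 9 has {1,3,5,6,8}; col 9 has {7,9}; box has {5,6}; main diagonal has {4,5,6,8,9} → only 2 remains.
row 1, column 2 = 3: row 1 has {1,4,7,9}; col 2 has {2,5,7,9}; box has {4,5,6,7,8,9} → only 3 remains.
row 1, column 3 = 2: row 1 has {1,3,4,7,9}; col 3 has {3,6,8,9}; box has {3,4,5,6,7,8,9} → only 2 remains.
row 1, column 4 = 6: row 1 has {1,2,3,4,7,9}; col 4 has {1,2,3,5,8,9}; box has {1,2,7,8,9} → only 6 remains.
row 1, column 7 = 8: row 1 has {1,2,3,4,6,7,9}; col 7 has {1,5}; box has {1,4,7,9} → only 8 remains.
row 1, column 8 = 5: row 1 has {1,2,3,4,6,7,8,9}; col 8 has {4,6,9}; box has {1,4,7,8,9} → only 5 remains.
row 2, column 1 = 1: row 2 has {4,6,7,8,9}; col 1 has {2,3,4,5,8}; box has {2,3,4,5,6,7,8,9} → only 1 remains.
row 2, column 6 = 5: row 2 has {1,4,6,7,8,9}; col 6 has {3,6,9}; box has {1,2,6,7,8,9} → only 5 remains.
row 2, column 9 = 3: row 2 has {1,4,5,6,7,8,9}; col 9 has {2,7,9}; box has {1,4,5,7,8,9} → only 3 remains.
row 3, column 6 = 4: row 3 has {1,2,5,7,8,9}; col 6 has {3,5,6,9}; box has {1,2,5,6,7,8,9} → only 4 remains.
row 3, column 9 = 6: row 3 has {1,2,4,5,7,8,9}; col 9 has {2,3,7,9}; box has {1,3,4,5,7,8,9} → only 6 remains.
row 4, column 4 = 7: row 4 has {2,3,9}; col 4 has {1,2,3,5,6,8,9}; box has {2,3,5,6,9}; main diagonal has {2,4,5,6,8,9} → only 7 remains.
row 4, column 5 = 4: row 4 has {2,3,7,9}; col 5 has {1,2,6,7,8}; box has {2,3,5,6,7,9} → only 4 remains.
row 4, column 7 = 6: row 4 has {2,3,4,7,9}; col 7 has {1,5,8}; box has {9} → only 6 remains.
row 6, column 6 = 1: row 6 has {2,5}; col 6 has {3,4,5,6,9}; box has {2,3,4,5,6,7,9}; main diagonal has {2,4,5,6,7,8,9} → only 1 remains.
row 7, column 1 = 7: row 7 has {3,5,6,8,9}; col 1 has {1,2,3,4,5,8}; box has {2,3,5,8,9} → only 7 remains.
row 7, column 6 = 2: row 7 has {3,5,6,7,8,9}; col 6 has {1,3,4,5,6,9}; box has {1,3,6,8} → only 2 remains.
row 8, column 1 = 6: row 8 has {2}; col 1 has {1,2,3,4,5,7,8}; box has {2,3,5,7,8,9} → only 6 remains.
row 8, column 4 = 4: row 8 has {2,6}; col 4 has {1,2,3,5,6,7,8,9}; box has {1,2,3,6,8} → only 4 remains.
row 8, column 6 = 7: row 8 has {2,4,6}; col 6 has {1,2,3,4,5,6,9}; box has {1,2,3,4,6,8} → only 7 remains.
row 8, column 8 = 3: row 8 has {2,4,6,7}; col 8 has {4,5,6,9}; box has {2,5,6}; main diagonal has {1,2,4,5,6,7,8,9} → only 3 remains.
row 9, column 5 = 9: row 9 has {1,2,3,5,6,8}; col 5 has {1,2,4,6,7,8}; box has {1,2,3,4,6,7,8} → only 9 remains.
row 9, column 8 = 7: row 9 has {1,2,3,5,6,8,9}; col 8 has {3,4,5,6,9}; box has {2,3,5,6} → only 7 remains.
row 2, column 7 = 2: row 2 has {1,3,4,5,6,7,8,9}; col 7 has {1,5,6,8}; box has {1,3,4,5,6,7,8,9} → only 2 remains.
row 3, column 5 = 3: row 3 has {1,2,4,5,6,7,8,9}; col 5 has {1,2,4,6,7,8,9}; box has {1,2,4,5,6,7,8,9} → only 3 remains.
row 5, column 6 = 8: row 5 has {3,6,9}; col 6 has {1,2,3,4,5,6,7,9}; box has {1,2,3,4,5,6,7,9} → only 8 remains.
row 6, column 1 = 9: row 6 has {1,2,5}; col 1 has {1,2,3,4,5,6,7,8}; box has {2,3} → only 9 remains.
row 6, column 8 = 8: row 6 has {1,2,5,9}; col 8 has {3,4,5,6,7,9}; box has {6,9} → only 8 remains.
row 6, column 9 = 4: row 6 has {1,2,5,8,9}; col 9 has {2,3,6,7,9}; box has {6,8,9} → only 4 remains.
row 7, column 9 = 1: row 7 has {2,3,5,6,7,8,9}; col 9 has {2,3,4,6,7,9}; box has {2,3,5,6,7} → only 1 remains.
row 8, column 3 = 1: row 8 has {2,3,4,6,7}; col 3 has {2,3,6,8,9}; box has {2,3,5,6,7,8,9} → only 1 remains.
row 8, column 5 = 5: row 8 has {1,2,3,4,6,7}; col 5 has {1,2,3,4,6,7,8,9}; box has {1,2,3,4,6,7,8,9} → only 5 remains.
row 8, column 7 = 9: row 8 has {1,2,3,4,5,6,7}; col 7 has {1,2,5,6,8}; box has {1,2,3,5,6,7} → only 9 remains.
row 8, column 9 = 8: row 8 has {1,2,3,4,5,6,7,9}; col 9 has {1,2,3,4,6,7,9}; box has {1,2,3,5,6,7,9} → only 8 remains.
row 9, column 7 = 4: row 9 has {1,2,3,5,6,7,8,9}; col 7 has {1,2,5,6,8,9}; box has {1,2,3,5,6,7,8,9} → only 4 remains.
row 4, column 3 = 5: row 4 has {2,3,4,6,7,9}; col 3 has {1,2,3,6,8,9}; box has {2,3,9} → only 5 remains.
row 4, column 8 = 1: row 4 has {2,3,4,5,6,7,9}; col 8 has {3,4,5,6,7,8,9}; box has {4,6,8,9} → only 1 remains.
row 5, column 7 = 7: row 5 has {3,6,8,9}; col 7 has {1,2,4,5,6,8,9}; box has {1,4,6,8,9} → only 7 remains.
row 5, column 8 = 2: row 5 has {3,6,7,8,9}; col 8 has {1,3,4,5,6,7,8,9}; box has {1,4,6,7,8,9} → only 2 remains.
row 5, column 9 = 5: row 5 has {2,3,6,7,8,9}; col 9 has {1,2,3,4,6,7,8,9}; box has {1,2,4,6,7,8,9} → only 5 remains.
row 6, column 2 = 6: row 6 has {1,2,4,5,8,9}; col 2 has {2,3,5,7,9}; box has {2,3,5,9} → only 6 remains.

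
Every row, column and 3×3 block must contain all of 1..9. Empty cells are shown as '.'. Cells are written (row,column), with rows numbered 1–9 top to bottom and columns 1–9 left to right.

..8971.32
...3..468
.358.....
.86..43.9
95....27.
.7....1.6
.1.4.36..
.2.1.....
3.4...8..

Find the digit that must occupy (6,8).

(1,7) = 5 (sole candidate).
(2,2) = 9 (sole candidate).
(4,8) = 5 (sole candidate).
(5,4) = 6 (sole candidate).
(5,6) = 8 (sole candidate).
(5,9) = 4 (sole candidate).
(6,8) = 8: row 6 has {1,6,7}; col 8 has {3,5,6,7}; box has {1,2,3,4,5,6,7,9} → only 8 remains.

8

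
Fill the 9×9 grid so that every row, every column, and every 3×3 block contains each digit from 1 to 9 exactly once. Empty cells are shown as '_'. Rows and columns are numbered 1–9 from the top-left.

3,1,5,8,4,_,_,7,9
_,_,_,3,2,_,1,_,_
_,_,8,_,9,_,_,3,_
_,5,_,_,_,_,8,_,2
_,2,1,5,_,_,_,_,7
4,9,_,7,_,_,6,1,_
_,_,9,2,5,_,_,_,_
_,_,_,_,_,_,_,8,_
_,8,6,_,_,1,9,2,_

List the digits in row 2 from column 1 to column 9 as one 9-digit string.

row 1, column 6 = 6 (sole candidate).
row 1, column 7 = 2 (sole candidate).
row 3, column 4 = 1 (sole candidate).
row 6, column 3 = 3 (sole candidate).
row 6, column 5 = 8 (sole candidate).
row 6, column 6 = 2 (sole candidate).
row 6, column 9 = 5 (sole candidate).
row 9, column 4 = 4 (sole candidate).
row 9, column 9 = 3 (sole candidate).
row 4, column 3 = 7 (sole candidate).
row 9, column 5 = 7 (sole candidate).
row 2, column 3 = 4: row 2 has {1,2,3}; col 3 has {1,3,5,6,7,8,9}; box has {1,3,5,8} → only 4 remains.
row 4, column 1 = 6 (sole candidate).
row 4, column 4 = 9 (sole candidate).
row 4, column 8 = 4 (sole candidate).
row 5, column 1 = 8 (sole candidate).
row 5, column 7 = 3 (sole candidate).
row 5, column 8 = 9 (sole candidate).
row 7, column 8 = 6 (sole candidate).
row 8, column 3 = 2 (sole candidate).
row 8, column 4 = 6 (sole candidate).
row 8, column 5 = 3 (sole candidate).
row 8, column 6 = 9 (sole candidate).
row 9, column 1 = 5 (sole candidate).
row 2, column 8 = 5: row 2 has {1,2,3,4}; col 8 has {1,2,3,4,6,7,8,9}; box has {1,2,3,7,9} → only 5 remains.
row 3, column 7 = 4 (sole candidate).
row 3, column 9 = 6 (sole candidate).
row 4, column 5 = 1 (sole candidate).
row 4, column 6 = 3 (sole candidate).
row 5, column 5 = 6 (sole candidate).
row 5, column 6 = 4 (sole candidate).
row 7, column 6 = 8 (sole candidate).
row 7, column 7 = 7 (sole candidate).
row 8, column 7 = 5 (sole candidate).
row 2, column 6 = 7: row 2 has {1,2,3,4,5}; col 6 has {1,2,3,4,6,8,9}; box has {1,2,3,4,6,8,9} → only 7 remains.
row 2, column 9 = 8: row 2 has {1,2,3,4,5,7}; col 9 has {2,3,5,6,7,9}; box has {1,2,3,4,5,6,7,9} → only 8 remains.
row 3, column 2 = 7 (sole candidate).
row 3, column 6 = 5 (sole candidate).
row 7, column 1 = 1 (sole candidate).
row 7, column 9 = 4 (sole candidate).
row 8, column 1 = 7 (sole candidate).
row 8, column 2 = 4 (sole candidate).
row 8, column 9 = 1 (sole candidate).
row 2, column 1 = 9: row 2 has {1,2,3,4,5,7,8}; col 1 has {1,3,4,5,6,7,8}; box has {1,3,4,5,7,8} → only 9 remains.
row 2, column 2 = 6: row 2 has {1,2,3,4,5,7,8,9}; col 2 has {1,2,4,5,7,8,9}; box has {1,3,4,5,7,8,9} → only 6 remains.

964327158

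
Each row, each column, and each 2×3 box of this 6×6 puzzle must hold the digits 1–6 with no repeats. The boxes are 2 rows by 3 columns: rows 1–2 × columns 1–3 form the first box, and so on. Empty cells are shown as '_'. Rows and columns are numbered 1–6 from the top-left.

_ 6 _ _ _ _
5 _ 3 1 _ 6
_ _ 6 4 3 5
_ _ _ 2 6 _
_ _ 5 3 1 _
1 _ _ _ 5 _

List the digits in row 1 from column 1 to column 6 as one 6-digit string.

461523

R1C4 = 5: row 1 has {6}; col 4 has {1,2,3,4}; box has {1,6} → only 5 remains.
R3C1 = 2: row 3 has {3,4,5,6}; col 1 has {1,5}; box has {6} → only 2 remains.
R3C2 = 1: row 3 has {2,3,4,5,6}; col 2 has {6}; box has {2,6} → only 1 remains.
R4C3 = 4: row 4 has {2,6}; col 3 has {3,5,6}; box has {1,2,6} → only 4 remains.
R4C6 = 1: row 4 has {2,4,6}; col 6 has {5,6}; box has {2,3,4,5,6} → only 1 remains.
R6C3 = 2: row 6 has {1,5}; col 3 has {3,4,5,6}; box has {1,5} → only 2 remains.
R6C4 = 6: row 6 has {1,2,5}; col 4 has {1,2,3,4,5}; box has {1,3,5} → only 6 remains.
R6C6 = 4: row 6 has {1,2,5,6}; col 6 has {1,5,6}; box has {1,3,5,6} → only 4 remains.
R1C1 = 4: row 1 has {5,6}; col 1 has {1,2,5}; box has {3,5,6} → only 4 remains.
R1C3 = 1: row 1 has {4,5,6}; col 3 has {2,3,4,5,6}; box has {3,4,5,6} → only 1 remains.
R1C5 = 2: row 1 has {1,4,5,6}; col 5 has {1,3,5,6}; box has {1,5,6} → only 2 remains.
R1C6 = 3: row 1 has {1,2,4,5,6}; col 6 has {1,4,5,6}; box has {1,2,5,6} → only 3 remains.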